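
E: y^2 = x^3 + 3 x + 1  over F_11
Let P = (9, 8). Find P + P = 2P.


Doubling: s = (3 x1^2 + a) / (2 y1)
s = (3*9^2 + 3) / (2*8) mod 11 = 3
x3 = s^2 - 2 x1 mod 11 = 3^2 - 2*9 = 2
y3 = s (x1 - x3) - y1 mod 11 = 3 * (9 - 2) - 8 = 2

2P = (2, 2)


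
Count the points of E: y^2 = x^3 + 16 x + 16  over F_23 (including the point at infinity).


For each x in F_23, count y with y^2 = x^3 + 16 x + 16 mod 23:
  x = 0: RHS = 16, y in [4, 19]  -> 2 point(s)
  x = 4: RHS = 6, y in [11, 12]  -> 2 point(s)
  x = 6: RHS = 6, y in [11, 12]  -> 2 point(s)
  x = 8: RHS = 12, y in [9, 14]  -> 2 point(s)
  x = 10: RHS = 3, y in [7, 16]  -> 2 point(s)
  x = 12: RHS = 4, y in [2, 21]  -> 2 point(s)
  x = 13: RHS = 6, y in [11, 12]  -> 2 point(s)
  x = 17: RHS = 3, y in [7, 16]  -> 2 point(s)
  x = 18: RHS = 18, y in [8, 15]  -> 2 point(s)
  x = 19: RHS = 3, y in [7, 16]  -> 2 point(s)
Affine points: 20. Add the point at infinity: total = 21.

#E(F_23) = 21


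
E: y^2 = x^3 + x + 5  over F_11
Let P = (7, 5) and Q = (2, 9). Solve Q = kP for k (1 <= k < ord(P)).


Enumerate multiples of P until we hit Q = (2, 9):
  1P = (7, 5)
  2P = (0, 4)
  3P = (2, 2)
  4P = (5, 5)
  5P = (10, 6)
  6P = (10, 5)
  7P = (5, 6)
  8P = (2, 9)
Match found at i = 8.

k = 8


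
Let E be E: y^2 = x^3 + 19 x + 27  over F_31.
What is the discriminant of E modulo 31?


4 a^3 + 27 b^2 = 4*19^3 + 27*27^2 = 27436 + 19683 = 47119
Delta = -16 * (47119) = -753904
Delta mod 31 = 16

Delta = 16 (mod 31)


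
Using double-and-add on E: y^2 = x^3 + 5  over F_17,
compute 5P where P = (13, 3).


k = 5 = 101_2 (binary, LSB first: 101)
Double-and-add from P = (13, 3):
  bit 0 = 1: acc = O + (13, 3) = (13, 3)
  bit 1 = 0: acc unchanged = (13, 3)
  bit 2 = 1: acc = (13, 3) + (7, 12) = (12, 4)

5P = (12, 4)


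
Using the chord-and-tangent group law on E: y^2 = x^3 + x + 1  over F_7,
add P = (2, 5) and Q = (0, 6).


P != Q, so use the chord formula.
s = (y2 - y1) / (x2 - x1) = (1) / (5) mod 7 = 3
x3 = s^2 - x1 - x2 mod 7 = 3^2 - 2 - 0 = 0
y3 = s (x1 - x3) - y1 mod 7 = 3 * (2 - 0) - 5 = 1

P + Q = (0, 1)


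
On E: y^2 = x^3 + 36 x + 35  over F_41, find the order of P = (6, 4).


Compute successive multiples of P until we hit O:
  1P = (6, 4)
  2P = (25, 23)
  3P = (11, 32)
  4P = (16, 22)
  5P = (37, 14)
  6P = (40, 30)
  7P = (18, 23)
  8P = (1, 21)
  ... (continuing to 33P)
  33P = O

ord(P) = 33


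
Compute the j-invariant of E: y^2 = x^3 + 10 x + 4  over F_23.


Delta = -16(4 a^3 + 27 b^2) mod 23 = 20
-1728 * (4 a)^3 = -1728 * (4*10)^3 mod 23 = 4
j = 4 * 20^(-1) mod 23 = 14

j = 14 (mod 23)


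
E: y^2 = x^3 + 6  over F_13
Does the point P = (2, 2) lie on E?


Check whether y^2 = x^3 + 0 x + 6 (mod 13) for (x, y) = (2, 2).
LHS: y^2 = 2^2 mod 13 = 4
RHS: x^3 + 0 x + 6 = 2^3 + 0*2 + 6 mod 13 = 1
LHS != RHS

No, not on the curve


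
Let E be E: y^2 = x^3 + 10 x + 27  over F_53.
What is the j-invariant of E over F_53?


Delta = -16(4 a^3 + 27 b^2) mod 53 = 22
-1728 * (4 a)^3 = -1728 * (4*10)^3 mod 53 = 26
j = 26 * 22^(-1) mod 53 = 6

j = 6 (mod 53)


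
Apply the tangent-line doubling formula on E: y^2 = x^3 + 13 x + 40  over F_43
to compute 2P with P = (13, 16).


Doubling: s = (3 x1^2 + a) / (2 y1)
s = (3*13^2 + 13) / (2*16) mod 43 = 27
x3 = s^2 - 2 x1 mod 43 = 27^2 - 2*13 = 15
y3 = s (x1 - x3) - y1 mod 43 = 27 * (13 - 15) - 16 = 16

2P = (15, 16)


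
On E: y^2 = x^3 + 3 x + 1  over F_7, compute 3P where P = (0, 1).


k = 3 = 11_2 (binary, LSB first: 11)
Double-and-add from P = (0, 1):
  bit 0 = 1: acc = O + (0, 1) = (0, 1)
  bit 1 = 1: acc = (0, 1) + (4, 0) = (0, 6)

3P = (0, 6)


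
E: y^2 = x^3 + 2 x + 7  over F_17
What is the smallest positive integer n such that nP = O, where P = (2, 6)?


Compute successive multiples of P until we hit O:
  1P = (2, 6)
  2P = (12, 5)
  3P = (11, 0)
  4P = (12, 12)
  5P = (2, 11)
  6P = O

ord(P) = 6


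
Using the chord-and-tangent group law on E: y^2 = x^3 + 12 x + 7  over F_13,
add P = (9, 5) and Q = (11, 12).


P != Q, so use the chord formula.
s = (y2 - y1) / (x2 - x1) = (7) / (2) mod 13 = 10
x3 = s^2 - x1 - x2 mod 13 = 10^2 - 9 - 11 = 2
y3 = s (x1 - x3) - y1 mod 13 = 10 * (9 - 2) - 5 = 0

P + Q = (2, 0)


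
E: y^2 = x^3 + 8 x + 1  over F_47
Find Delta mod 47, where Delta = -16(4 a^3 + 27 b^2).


4 a^3 + 27 b^2 = 4*8^3 + 27*1^2 = 2048 + 27 = 2075
Delta = -16 * (2075) = -33200
Delta mod 47 = 29

Delta = 29 (mod 47)


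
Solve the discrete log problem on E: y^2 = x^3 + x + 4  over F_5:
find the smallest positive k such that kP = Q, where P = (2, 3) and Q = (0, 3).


Enumerate multiples of P until we hit Q = (0, 3):
  1P = (2, 3)
  2P = (0, 3)
Match found at i = 2.

k = 2


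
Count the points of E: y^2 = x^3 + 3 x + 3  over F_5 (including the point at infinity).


For each x in F_5, count y with y^2 = x^3 + 3 x + 3 mod 5:
  x = 3: RHS = 4, y in [2, 3]  -> 2 point(s)
  x = 4: RHS = 4, y in [2, 3]  -> 2 point(s)
Affine points: 4. Add the point at infinity: total = 5.

#E(F_5) = 5


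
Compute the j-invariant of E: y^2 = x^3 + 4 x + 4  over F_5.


Delta = -16(4 a^3 + 27 b^2) mod 5 = 2
-1728 * (4 a)^3 = -1728 * (4*4)^3 mod 5 = 2
j = 2 * 2^(-1) mod 5 = 1

j = 1 (mod 5)


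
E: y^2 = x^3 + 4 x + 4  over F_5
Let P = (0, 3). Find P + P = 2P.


Doubling: s = (3 x1^2 + a) / (2 y1)
s = (3*0^2 + 4) / (2*3) mod 5 = 4
x3 = s^2 - 2 x1 mod 5 = 4^2 - 2*0 = 1
y3 = s (x1 - x3) - y1 mod 5 = 4 * (0 - 1) - 3 = 3

2P = (1, 3)


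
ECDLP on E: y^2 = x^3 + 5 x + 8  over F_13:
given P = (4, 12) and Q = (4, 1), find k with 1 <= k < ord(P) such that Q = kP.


Enumerate multiples of P until we hit Q = (4, 1):
  1P = (4, 12)
  2P = (2, 0)
  3P = (4, 1)
Match found at i = 3.

k = 3


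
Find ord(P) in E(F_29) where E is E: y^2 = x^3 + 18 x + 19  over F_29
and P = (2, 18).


Compute successive multiples of P until we hit O:
  1P = (2, 18)
  2P = (12, 22)
  3P = (14, 12)
  4P = (6, 13)
  5P = (28, 0)
  6P = (6, 16)
  7P = (14, 17)
  8P = (12, 7)
  ... (continuing to 10P)
  10P = O

ord(P) = 10


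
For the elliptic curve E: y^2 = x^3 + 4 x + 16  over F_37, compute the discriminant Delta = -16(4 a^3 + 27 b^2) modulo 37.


4 a^3 + 27 b^2 = 4*4^3 + 27*16^2 = 256 + 6912 = 7168
Delta = -16 * (7168) = -114688
Delta mod 37 = 12

Delta = 12 (mod 37)


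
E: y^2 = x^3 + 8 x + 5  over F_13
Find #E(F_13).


For each x in F_13, count y with y^2 = x^3 + 8 x + 5 mod 13:
  x = 1: RHS = 1, y in [1, 12]  -> 2 point(s)
  x = 2: RHS = 3, y in [4, 9]  -> 2 point(s)
  x = 3: RHS = 4, y in [2, 11]  -> 2 point(s)
  x = 4: RHS = 10, y in [6, 7]  -> 2 point(s)
  x = 5: RHS = 1, y in [1, 12]  -> 2 point(s)
  x = 6: RHS = 9, y in [3, 10]  -> 2 point(s)
  x = 7: RHS = 1, y in [1, 12]  -> 2 point(s)
  x = 8: RHS = 9, y in [3, 10]  -> 2 point(s)
  x = 9: RHS = 0, y in [0]  -> 1 point(s)
  x = 12: RHS = 9, y in [3, 10]  -> 2 point(s)
Affine points: 19. Add the point at infinity: total = 20.

#E(F_13) = 20


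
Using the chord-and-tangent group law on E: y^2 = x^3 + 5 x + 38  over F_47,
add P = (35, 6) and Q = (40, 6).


P != Q, so use the chord formula.
s = (y2 - y1) / (x2 - x1) = (0) / (5) mod 47 = 0
x3 = s^2 - x1 - x2 mod 47 = 0^2 - 35 - 40 = 19
y3 = s (x1 - x3) - y1 mod 47 = 0 * (35 - 19) - 6 = 41

P + Q = (19, 41)


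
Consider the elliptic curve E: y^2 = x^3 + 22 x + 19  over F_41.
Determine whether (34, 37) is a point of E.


Check whether y^2 = x^3 + 22 x + 19 (mod 41) for (x, y) = (34, 37).
LHS: y^2 = 37^2 mod 41 = 16
RHS: x^3 + 22 x + 19 = 34^3 + 22*34 + 19 mod 41 = 14
LHS != RHS

No, not on the curve


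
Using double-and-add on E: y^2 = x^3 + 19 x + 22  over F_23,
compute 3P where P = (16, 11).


k = 3 = 11_2 (binary, LSB first: 11)
Double-and-add from P = (16, 11):
  bit 0 = 1: acc = O + (16, 11) = (16, 11)
  bit 1 = 1: acc = (16, 11) + (16, 12) = O

3P = O


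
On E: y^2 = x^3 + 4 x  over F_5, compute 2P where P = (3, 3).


Doubling: s = (3 x1^2 + a) / (2 y1)
s = (3*3^2 + 4) / (2*3) mod 5 = 1
x3 = s^2 - 2 x1 mod 5 = 1^2 - 2*3 = 0
y3 = s (x1 - x3) - y1 mod 5 = 1 * (3 - 0) - 3 = 0

2P = (0, 0)


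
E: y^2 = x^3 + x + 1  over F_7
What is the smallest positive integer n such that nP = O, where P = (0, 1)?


Compute successive multiples of P until we hit O:
  1P = (0, 1)
  2P = (2, 5)
  3P = (2, 2)
  4P = (0, 6)
  5P = O

ord(P) = 5


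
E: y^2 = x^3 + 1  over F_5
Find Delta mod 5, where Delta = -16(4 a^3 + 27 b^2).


4 a^3 + 27 b^2 = 4*0^3 + 27*1^2 = 0 + 27 = 27
Delta = -16 * (27) = -432
Delta mod 5 = 3

Delta = 3 (mod 5)


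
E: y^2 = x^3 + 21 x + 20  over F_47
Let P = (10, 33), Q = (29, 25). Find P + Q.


P != Q, so use the chord formula.
s = (y2 - y1) / (x2 - x1) = (39) / (19) mod 47 = 7
x3 = s^2 - x1 - x2 mod 47 = 7^2 - 10 - 29 = 10
y3 = s (x1 - x3) - y1 mod 47 = 7 * (10 - 10) - 33 = 14

P + Q = (10, 14)


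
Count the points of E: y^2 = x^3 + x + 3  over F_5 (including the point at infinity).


For each x in F_5, count y with y^2 = x^3 + 1 x + 3 mod 5:
  x = 1: RHS = 0, y in [0]  -> 1 point(s)
  x = 4: RHS = 1, y in [1, 4]  -> 2 point(s)
Affine points: 3. Add the point at infinity: total = 4.

#E(F_5) = 4


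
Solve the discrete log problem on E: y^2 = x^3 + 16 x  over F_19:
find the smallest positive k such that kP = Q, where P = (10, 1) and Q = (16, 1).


Enumerate multiples of P until we hit Q = (16, 1):
  1P = (10, 1)
  2P = (16, 1)
Match found at i = 2.

k = 2


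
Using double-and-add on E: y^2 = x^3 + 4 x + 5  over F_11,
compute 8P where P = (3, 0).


k = 8 = 1000_2 (binary, LSB first: 0001)
Double-and-add from P = (3, 0):
  bit 0 = 0: acc unchanged = O
  bit 1 = 0: acc unchanged = O
  bit 2 = 0: acc unchanged = O
  bit 3 = 1: acc = O + O = O

8P = O


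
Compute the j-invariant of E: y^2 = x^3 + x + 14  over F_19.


Delta = -16(4 a^3 + 27 b^2) mod 19 = 4
-1728 * (4 a)^3 = -1728 * (4*1)^3 mod 19 = 7
j = 7 * 4^(-1) mod 19 = 16

j = 16 (mod 19)


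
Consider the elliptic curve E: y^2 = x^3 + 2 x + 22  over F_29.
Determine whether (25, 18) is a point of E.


Check whether y^2 = x^3 + 2 x + 22 (mod 29) for (x, y) = (25, 18).
LHS: y^2 = 18^2 mod 29 = 5
RHS: x^3 + 2 x + 22 = 25^3 + 2*25 + 22 mod 29 = 8
LHS != RHS

No, not on the curve


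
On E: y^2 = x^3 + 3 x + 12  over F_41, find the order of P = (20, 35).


Compute successive multiples of P until we hit O:
  1P = (20, 35)
  2P = (24, 38)
  3P = (36, 35)
  4P = (26, 6)
  5P = (40, 7)
  6P = (1, 4)
  7P = (28, 21)
  8P = (14, 16)
  ... (continuing to 34P)
  34P = O

ord(P) = 34


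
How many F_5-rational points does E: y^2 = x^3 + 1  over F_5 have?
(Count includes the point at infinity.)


For each x in F_5, count y with y^2 = x^3 + 0 x + 1 mod 5:
  x = 0: RHS = 1, y in [1, 4]  -> 2 point(s)
  x = 2: RHS = 4, y in [2, 3]  -> 2 point(s)
  x = 4: RHS = 0, y in [0]  -> 1 point(s)
Affine points: 5. Add the point at infinity: total = 6.

#E(F_5) = 6


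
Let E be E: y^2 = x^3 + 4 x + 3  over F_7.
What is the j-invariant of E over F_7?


Delta = -16(4 a^3 + 27 b^2) mod 7 = 3
-1728 * (4 a)^3 = -1728 * (4*4)^3 mod 7 = 1
j = 1 * 3^(-1) mod 7 = 5

j = 5 (mod 7)


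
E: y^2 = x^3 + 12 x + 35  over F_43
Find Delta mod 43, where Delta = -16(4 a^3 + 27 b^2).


4 a^3 + 27 b^2 = 4*12^3 + 27*35^2 = 6912 + 33075 = 39987
Delta = -16 * (39987) = -639792
Delta mod 43 = 5

Delta = 5 (mod 43)


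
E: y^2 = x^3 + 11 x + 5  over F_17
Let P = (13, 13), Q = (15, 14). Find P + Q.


P != Q, so use the chord formula.
s = (y2 - y1) / (x2 - x1) = (1) / (2) mod 17 = 9
x3 = s^2 - x1 - x2 mod 17 = 9^2 - 13 - 15 = 2
y3 = s (x1 - x3) - y1 mod 17 = 9 * (13 - 2) - 13 = 1

P + Q = (2, 1)


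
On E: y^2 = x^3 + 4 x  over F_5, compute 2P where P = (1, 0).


k = 2 = 10_2 (binary, LSB first: 01)
Double-and-add from P = (1, 0):
  bit 0 = 0: acc unchanged = O
  bit 1 = 1: acc = O + O = O

2P = O


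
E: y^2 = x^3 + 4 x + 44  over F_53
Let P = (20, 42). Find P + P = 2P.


Doubling: s = (3 x1^2 + a) / (2 y1)
s = (3*20^2 + 4) / (2*42) mod 53 = 32
x3 = s^2 - 2 x1 mod 53 = 32^2 - 2*20 = 30
y3 = s (x1 - x3) - y1 mod 53 = 32 * (20 - 30) - 42 = 9

2P = (30, 9)


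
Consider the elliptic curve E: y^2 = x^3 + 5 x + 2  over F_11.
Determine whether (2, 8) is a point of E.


Check whether y^2 = x^3 + 5 x + 2 (mod 11) for (x, y) = (2, 8).
LHS: y^2 = 8^2 mod 11 = 9
RHS: x^3 + 5 x + 2 = 2^3 + 5*2 + 2 mod 11 = 9
LHS = RHS

Yes, on the curve


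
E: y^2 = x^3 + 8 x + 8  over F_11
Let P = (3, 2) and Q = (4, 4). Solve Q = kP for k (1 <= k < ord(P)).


Enumerate multiples of P until we hit Q = (4, 4):
  1P = (3, 2)
  2P = (8, 1)
  3P = (4, 7)
  4P = (7, 0)
  5P = (4, 4)
Match found at i = 5.

k = 5


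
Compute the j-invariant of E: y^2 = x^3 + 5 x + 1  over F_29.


Delta = -16(4 a^3 + 27 b^2) mod 29 = 7
-1728 * (4 a)^3 = -1728 * (4*5)^3 mod 29 = 10
j = 10 * 7^(-1) mod 29 = 18

j = 18 (mod 29)


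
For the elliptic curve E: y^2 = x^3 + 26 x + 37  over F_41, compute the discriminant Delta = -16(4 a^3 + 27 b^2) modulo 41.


4 a^3 + 27 b^2 = 4*26^3 + 27*37^2 = 70304 + 36963 = 107267
Delta = -16 * (107267) = -1716272
Delta mod 41 = 29

Delta = 29 (mod 41)


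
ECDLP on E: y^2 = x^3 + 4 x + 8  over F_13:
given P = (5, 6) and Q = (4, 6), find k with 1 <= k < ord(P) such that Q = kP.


Enumerate multiples of P until we hit Q = (4, 6):
  1P = (5, 6)
  2P = (4, 6)
Match found at i = 2.

k = 2


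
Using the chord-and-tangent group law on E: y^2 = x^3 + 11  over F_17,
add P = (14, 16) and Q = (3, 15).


P != Q, so use the chord formula.
s = (y2 - y1) / (x2 - x1) = (16) / (6) mod 17 = 14
x3 = s^2 - x1 - x2 mod 17 = 14^2 - 14 - 3 = 9
y3 = s (x1 - x3) - y1 mod 17 = 14 * (14 - 9) - 16 = 3

P + Q = (9, 3)


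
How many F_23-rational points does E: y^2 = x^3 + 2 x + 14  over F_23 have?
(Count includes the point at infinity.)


For each x in F_23, count y with y^2 = x^3 + 2 x + 14 mod 23:
  x = 2: RHS = 3, y in [7, 16]  -> 2 point(s)
  x = 3: RHS = 1, y in [1, 22]  -> 2 point(s)
  x = 6: RHS = 12, y in [9, 14]  -> 2 point(s)
  x = 7: RHS = 3, y in [7, 16]  -> 2 point(s)
  x = 8: RHS = 13, y in [6, 17]  -> 2 point(s)
  x = 9: RHS = 2, y in [5, 18]  -> 2 point(s)
  x = 12: RHS = 18, y in [8, 15]  -> 2 point(s)
  x = 13: RHS = 6, y in [11, 12]  -> 2 point(s)
  x = 14: RHS = 3, y in [7, 16]  -> 2 point(s)
  x = 16: RHS = 2, y in [5, 18]  -> 2 point(s)
  x = 17: RHS = 16, y in [4, 19]  -> 2 point(s)
  x = 20: RHS = 4, y in [2, 21]  -> 2 point(s)
  x = 21: RHS = 2, y in [5, 18]  -> 2 point(s)
Affine points: 26. Add the point at infinity: total = 27.

#E(F_23) = 27


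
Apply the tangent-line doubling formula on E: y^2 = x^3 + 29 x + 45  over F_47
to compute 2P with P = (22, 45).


Doubling: s = (3 x1^2 + a) / (2 y1)
s = (3*22^2 + 29) / (2*45) mod 47 = 41
x3 = s^2 - 2 x1 mod 47 = 41^2 - 2*22 = 39
y3 = s (x1 - x3) - y1 mod 47 = 41 * (22 - 39) - 45 = 10

2P = (39, 10)


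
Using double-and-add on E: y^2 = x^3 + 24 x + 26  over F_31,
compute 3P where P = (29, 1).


k = 3 = 11_2 (binary, LSB first: 11)
Double-and-add from P = (29, 1):
  bit 0 = 1: acc = O + (29, 1) = (29, 1)
  bit 1 = 1: acc = (29, 1) + (18, 11) = (23, 2)

3P = (23, 2)


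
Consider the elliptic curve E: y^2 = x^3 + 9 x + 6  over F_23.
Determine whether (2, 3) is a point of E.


Check whether y^2 = x^3 + 9 x + 6 (mod 23) for (x, y) = (2, 3).
LHS: y^2 = 3^2 mod 23 = 9
RHS: x^3 + 9 x + 6 = 2^3 + 9*2 + 6 mod 23 = 9
LHS = RHS

Yes, on the curve


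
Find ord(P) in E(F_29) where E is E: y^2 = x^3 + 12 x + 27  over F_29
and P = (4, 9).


Compute successive multiples of P until we hit O:
  1P = (4, 9)
  2P = (16, 9)
  3P = (9, 20)
  4P = (22, 21)
  5P = (26, 15)
  6P = (24, 4)
  7P = (21, 17)
  8P = (27, 16)
  ... (continuing to 28P)
  28P = O

ord(P) = 28


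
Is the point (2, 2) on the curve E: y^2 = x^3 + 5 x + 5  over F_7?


Check whether y^2 = x^3 + 5 x + 5 (mod 7) for (x, y) = (2, 2).
LHS: y^2 = 2^2 mod 7 = 4
RHS: x^3 + 5 x + 5 = 2^3 + 5*2 + 5 mod 7 = 2
LHS != RHS

No, not on the curve


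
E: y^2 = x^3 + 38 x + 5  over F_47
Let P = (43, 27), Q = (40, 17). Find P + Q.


P != Q, so use the chord formula.
s = (y2 - y1) / (x2 - x1) = (37) / (44) mod 47 = 19
x3 = s^2 - x1 - x2 mod 47 = 19^2 - 43 - 40 = 43
y3 = s (x1 - x3) - y1 mod 47 = 19 * (43 - 43) - 27 = 20

P + Q = (43, 20)


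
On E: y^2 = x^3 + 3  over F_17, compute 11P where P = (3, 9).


k = 11 = 1011_2 (binary, LSB first: 1101)
Double-and-add from P = (3, 9):
  bit 0 = 1: acc = O + (3, 9) = (3, 9)
  bit 1 = 1: acc = (3, 9) + (9, 16) = (4, 4)
  bit 2 = 0: acc unchanged = (4, 4)
  bit 3 = 1: acc = (4, 4) + (6, 10) = (16, 11)

11P = (16, 11)


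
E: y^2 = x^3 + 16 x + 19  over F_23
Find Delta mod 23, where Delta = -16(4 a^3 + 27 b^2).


4 a^3 + 27 b^2 = 4*16^3 + 27*19^2 = 16384 + 9747 = 26131
Delta = -16 * (26131) = -418096
Delta mod 23 = 21

Delta = 21 (mod 23)


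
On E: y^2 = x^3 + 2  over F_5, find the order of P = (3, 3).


Compute successive multiples of P until we hit O:
  1P = (3, 3)
  2P = (3, 2)
  3P = O

ord(P) = 3


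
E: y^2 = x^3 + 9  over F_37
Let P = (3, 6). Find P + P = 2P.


Doubling: s = (3 x1^2 + a) / (2 y1)
s = (3*3^2 + 0) / (2*6) mod 37 = 30
x3 = s^2 - 2 x1 mod 37 = 30^2 - 2*3 = 6
y3 = s (x1 - x3) - y1 mod 37 = 30 * (3 - 6) - 6 = 15

2P = (6, 15)


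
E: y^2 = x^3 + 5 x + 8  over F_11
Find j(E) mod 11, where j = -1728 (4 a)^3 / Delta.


Delta = -16(4 a^3 + 27 b^2) mod 11 = 3
-1728 * (4 a)^3 = -1728 * (4*5)^3 mod 11 = 8
j = 8 * 3^(-1) mod 11 = 10

j = 10 (mod 11)


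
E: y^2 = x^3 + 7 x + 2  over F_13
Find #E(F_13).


For each x in F_13, count y with y^2 = x^3 + 7 x + 2 mod 13:
  x = 1: RHS = 10, y in [6, 7]  -> 2 point(s)
  x = 4: RHS = 3, y in [4, 9]  -> 2 point(s)
  x = 6: RHS = 0, y in [0]  -> 1 point(s)
  x = 7: RHS = 4, y in [2, 11]  -> 2 point(s)
  x = 9: RHS = 1, y in [1, 12]  -> 2 point(s)
Affine points: 9. Add the point at infinity: total = 10.

#E(F_13) = 10


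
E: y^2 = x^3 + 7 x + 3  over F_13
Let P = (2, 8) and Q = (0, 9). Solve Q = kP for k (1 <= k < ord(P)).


Enumerate multiples of P until we hit Q = (0, 9):
  1P = (2, 8)
  2P = (0, 9)
Match found at i = 2.

k = 2


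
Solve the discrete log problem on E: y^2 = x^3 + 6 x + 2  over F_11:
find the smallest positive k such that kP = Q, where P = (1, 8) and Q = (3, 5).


Enumerate multiples of P until we hit Q = (3, 5):
  1P = (1, 8)
  2P = (3, 6)
  3P = (8, 10)
  4P = (5, 5)
  5P = (9, 9)
  6P = (6, 1)
  7P = (2, 0)
  8P = (6, 10)
  9P = (9, 2)
  10P = (5, 6)
  11P = (8, 1)
  12P = (3, 5)
Match found at i = 12.

k = 12


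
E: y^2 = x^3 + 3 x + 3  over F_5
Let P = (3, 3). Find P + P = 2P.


Doubling: s = (3 x1^2 + a) / (2 y1)
s = (3*3^2 + 3) / (2*3) mod 5 = 0
x3 = s^2 - 2 x1 mod 5 = 0^2 - 2*3 = 4
y3 = s (x1 - x3) - y1 mod 5 = 0 * (3 - 4) - 3 = 2

2P = (4, 2)


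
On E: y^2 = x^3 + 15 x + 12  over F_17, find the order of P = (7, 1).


Compute successive multiples of P until we hit O:
  1P = (7, 1)
  2P = (2, 13)
  3P = (9, 14)
  4P = (5, 12)
  5P = (14, 12)
  6P = (12, 13)
  7P = (16, 8)
  8P = (3, 4)
  ... (continuing to 22P)
  22P = O

ord(P) = 22


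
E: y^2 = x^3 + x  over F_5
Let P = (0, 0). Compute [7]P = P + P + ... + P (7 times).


k = 7 = 111_2 (binary, LSB first: 111)
Double-and-add from P = (0, 0):
  bit 0 = 1: acc = O + (0, 0) = (0, 0)
  bit 1 = 1: acc = (0, 0) + O = (0, 0)
  bit 2 = 1: acc = (0, 0) + O = (0, 0)

7P = (0, 0)


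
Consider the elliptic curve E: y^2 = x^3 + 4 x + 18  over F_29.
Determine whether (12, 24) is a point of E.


Check whether y^2 = x^3 + 4 x + 18 (mod 29) for (x, y) = (12, 24).
LHS: y^2 = 24^2 mod 29 = 25
RHS: x^3 + 4 x + 18 = 12^3 + 4*12 + 18 mod 29 = 25
LHS = RHS

Yes, on the curve


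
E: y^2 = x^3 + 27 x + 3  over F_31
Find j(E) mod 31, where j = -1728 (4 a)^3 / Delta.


Delta = -16(4 a^3 + 27 b^2) mod 31 = 22
-1728 * (4 a)^3 = -1728 * (4*27)^3 mod 31 = 30
j = 30 * 22^(-1) mod 31 = 7

j = 7 (mod 31)


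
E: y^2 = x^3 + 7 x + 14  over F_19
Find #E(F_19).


For each x in F_19, count y with y^2 = x^3 + 7 x + 14 mod 19:
  x = 2: RHS = 17, y in [6, 13]  -> 2 point(s)
  x = 3: RHS = 5, y in [9, 10]  -> 2 point(s)
  x = 4: RHS = 11, y in [7, 12]  -> 2 point(s)
  x = 6: RHS = 6, y in [5, 14]  -> 2 point(s)
  x = 7: RHS = 7, y in [8, 11]  -> 2 point(s)
  x = 10: RHS = 1, y in [1, 18]  -> 2 point(s)
  x = 11: RHS = 16, y in [4, 15]  -> 2 point(s)
  x = 14: RHS = 6, y in [5, 14]  -> 2 point(s)
  x = 15: RHS = 17, y in [6, 13]  -> 2 point(s)
  x = 16: RHS = 4, y in [2, 17]  -> 2 point(s)
  x = 17: RHS = 11, y in [7, 12]  -> 2 point(s)
  x = 18: RHS = 6, y in [5, 14]  -> 2 point(s)
Affine points: 24. Add the point at infinity: total = 25.

#E(F_19) = 25


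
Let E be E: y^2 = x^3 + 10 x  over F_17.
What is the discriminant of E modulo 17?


4 a^3 + 27 b^2 = 4*10^3 + 27*0^2 = 4000 + 0 = 4000
Delta = -16 * (4000) = -64000
Delta mod 17 = 5

Delta = 5 (mod 17)


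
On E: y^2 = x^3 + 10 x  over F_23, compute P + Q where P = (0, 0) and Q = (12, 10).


P != Q, so use the chord formula.
s = (y2 - y1) / (x2 - x1) = (10) / (12) mod 23 = 20
x3 = s^2 - x1 - x2 mod 23 = 20^2 - 0 - 12 = 20
y3 = s (x1 - x3) - y1 mod 23 = 20 * (0 - 20) - 0 = 14

P + Q = (20, 14)


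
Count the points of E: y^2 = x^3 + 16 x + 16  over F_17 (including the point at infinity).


For each x in F_17, count y with y^2 = x^3 + 16 x + 16 mod 17:
  x = 0: RHS = 16, y in [4, 13]  -> 2 point(s)
  x = 1: RHS = 16, y in [4, 13]  -> 2 point(s)
  x = 4: RHS = 8, y in [5, 12]  -> 2 point(s)
  x = 5: RHS = 0, y in [0]  -> 1 point(s)
  x = 12: RHS = 15, y in [7, 10]  -> 2 point(s)
  x = 14: RHS = 9, y in [3, 14]  -> 2 point(s)
  x = 16: RHS = 16, y in [4, 13]  -> 2 point(s)
Affine points: 13. Add the point at infinity: total = 14.

#E(F_17) = 14


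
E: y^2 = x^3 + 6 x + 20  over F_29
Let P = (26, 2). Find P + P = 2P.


Doubling: s = (3 x1^2 + a) / (2 y1)
s = (3*26^2 + 6) / (2*2) mod 29 = 1
x3 = s^2 - 2 x1 mod 29 = 1^2 - 2*26 = 7
y3 = s (x1 - x3) - y1 mod 29 = 1 * (26 - 7) - 2 = 17

2P = (7, 17)


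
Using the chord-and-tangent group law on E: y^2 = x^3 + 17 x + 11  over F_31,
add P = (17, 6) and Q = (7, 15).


P != Q, so use the chord formula.
s = (y2 - y1) / (x2 - x1) = (9) / (21) mod 31 = 27
x3 = s^2 - x1 - x2 mod 31 = 27^2 - 17 - 7 = 23
y3 = s (x1 - x3) - y1 mod 31 = 27 * (17 - 23) - 6 = 18

P + Q = (23, 18)


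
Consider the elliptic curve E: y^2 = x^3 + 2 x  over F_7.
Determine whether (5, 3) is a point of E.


Check whether y^2 = x^3 + 2 x + 0 (mod 7) for (x, y) = (5, 3).
LHS: y^2 = 3^2 mod 7 = 2
RHS: x^3 + 2 x + 0 = 5^3 + 2*5 + 0 mod 7 = 2
LHS = RHS

Yes, on the curve


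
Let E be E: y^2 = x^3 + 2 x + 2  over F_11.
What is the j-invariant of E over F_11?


Delta = -16(4 a^3 + 27 b^2) mod 11 = 4
-1728 * (4 a)^3 = -1728 * (4*2)^3 mod 11 = 5
j = 5 * 4^(-1) mod 11 = 4

j = 4 (mod 11)


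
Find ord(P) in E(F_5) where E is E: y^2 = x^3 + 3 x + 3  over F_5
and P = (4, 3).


Compute successive multiples of P until we hit O:
  1P = (4, 3)
  2P = (3, 3)
  3P = (3, 2)
  4P = (4, 2)
  5P = O

ord(P) = 5


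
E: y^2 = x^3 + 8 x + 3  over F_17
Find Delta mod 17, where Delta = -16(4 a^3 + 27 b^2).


4 a^3 + 27 b^2 = 4*8^3 + 27*3^2 = 2048 + 243 = 2291
Delta = -16 * (2291) = -36656
Delta mod 17 = 13

Delta = 13 (mod 17)


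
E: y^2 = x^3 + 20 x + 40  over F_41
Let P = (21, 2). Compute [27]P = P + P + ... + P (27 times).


k = 27 = 11011_2 (binary, LSB first: 11011)
Double-and-add from P = (21, 2):
  bit 0 = 1: acc = O + (21, 2) = (21, 2)
  bit 1 = 1: acc = (21, 2) + (36, 15) = (15, 36)
  bit 2 = 0: acc unchanged = (15, 36)
  bit 3 = 1: acc = (15, 36) + (10, 25) = (11, 22)
  bit 4 = 1: acc = (11, 22) + (39, 19) = (1, 15)

27P = (1, 15)


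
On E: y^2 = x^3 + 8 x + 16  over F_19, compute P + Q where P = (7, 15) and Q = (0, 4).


P != Q, so use the chord formula.
s = (y2 - y1) / (x2 - x1) = (8) / (12) mod 19 = 7
x3 = s^2 - x1 - x2 mod 19 = 7^2 - 7 - 0 = 4
y3 = s (x1 - x3) - y1 mod 19 = 7 * (7 - 4) - 15 = 6

P + Q = (4, 6)


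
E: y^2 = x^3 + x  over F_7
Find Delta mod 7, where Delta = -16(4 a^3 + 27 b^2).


4 a^3 + 27 b^2 = 4*1^3 + 27*0^2 = 4 + 0 = 4
Delta = -16 * (4) = -64
Delta mod 7 = 6

Delta = 6 (mod 7)


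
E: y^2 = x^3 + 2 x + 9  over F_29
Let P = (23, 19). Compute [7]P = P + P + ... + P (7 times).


k = 7 = 111_2 (binary, LSB first: 111)
Double-and-add from P = (23, 19):
  bit 0 = 1: acc = O + (23, 19) = (23, 19)
  bit 1 = 1: acc = (23, 19) + (6, 18) = (28, 8)
  bit 2 = 1: acc = (28, 8) + (13, 17) = (22, 0)

7P = (22, 0)


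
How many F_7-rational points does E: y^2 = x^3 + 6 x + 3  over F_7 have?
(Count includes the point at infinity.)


For each x in F_7, count y with y^2 = x^3 + 6 x + 3 mod 7:
  x = 2: RHS = 2, y in [3, 4]  -> 2 point(s)
  x = 4: RHS = 0, y in [0]  -> 1 point(s)
  x = 5: RHS = 4, y in [2, 5]  -> 2 point(s)
Affine points: 5. Add the point at infinity: total = 6.

#E(F_7) = 6


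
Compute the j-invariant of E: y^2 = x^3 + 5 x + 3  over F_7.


Delta = -16(4 a^3 + 27 b^2) mod 7 = 5
-1728 * (4 a)^3 = -1728 * (4*5)^3 mod 7 = 6
j = 6 * 5^(-1) mod 7 = 4

j = 4 (mod 7)


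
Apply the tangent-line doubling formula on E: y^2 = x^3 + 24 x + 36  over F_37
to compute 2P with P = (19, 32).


Doubling: s = (3 x1^2 + a) / (2 y1)
s = (3*19^2 + 24) / (2*32) mod 37 = 4
x3 = s^2 - 2 x1 mod 37 = 4^2 - 2*19 = 15
y3 = s (x1 - x3) - y1 mod 37 = 4 * (19 - 15) - 32 = 21

2P = (15, 21)


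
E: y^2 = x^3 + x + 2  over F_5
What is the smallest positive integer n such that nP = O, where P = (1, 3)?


Compute successive multiples of P until we hit O:
  1P = (1, 3)
  2P = (4, 0)
  3P = (1, 2)
  4P = O

ord(P) = 4


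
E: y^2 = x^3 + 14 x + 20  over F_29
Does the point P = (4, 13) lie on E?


Check whether y^2 = x^3 + 14 x + 20 (mod 29) for (x, y) = (4, 13).
LHS: y^2 = 13^2 mod 29 = 24
RHS: x^3 + 14 x + 20 = 4^3 + 14*4 + 20 mod 29 = 24
LHS = RHS

Yes, on the curve


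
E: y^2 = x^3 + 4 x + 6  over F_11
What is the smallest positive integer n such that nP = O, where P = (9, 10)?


Compute successive multiples of P until we hit O:
  1P = (9, 10)
  2P = (2, 0)
  3P = (9, 1)
  4P = O

ord(P) = 4


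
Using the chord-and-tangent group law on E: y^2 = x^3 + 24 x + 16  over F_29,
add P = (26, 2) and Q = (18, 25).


P != Q, so use the chord formula.
s = (y2 - y1) / (x2 - x1) = (23) / (21) mod 29 = 8
x3 = s^2 - x1 - x2 mod 29 = 8^2 - 26 - 18 = 20
y3 = s (x1 - x3) - y1 mod 29 = 8 * (26 - 20) - 2 = 17

P + Q = (20, 17)


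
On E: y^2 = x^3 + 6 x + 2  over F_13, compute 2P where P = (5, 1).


Doubling: s = (3 x1^2 + a) / (2 y1)
s = (3*5^2 + 6) / (2*1) mod 13 = 8
x3 = s^2 - 2 x1 mod 13 = 8^2 - 2*5 = 2
y3 = s (x1 - x3) - y1 mod 13 = 8 * (5 - 2) - 1 = 10

2P = (2, 10)


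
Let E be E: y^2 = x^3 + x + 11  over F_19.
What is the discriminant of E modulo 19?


4 a^3 + 27 b^2 = 4*1^3 + 27*11^2 = 4 + 3267 = 3271
Delta = -16 * (3271) = -52336
Delta mod 19 = 9

Delta = 9 (mod 19)


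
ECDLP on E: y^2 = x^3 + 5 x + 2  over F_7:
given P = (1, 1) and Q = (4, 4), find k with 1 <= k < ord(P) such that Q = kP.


Enumerate multiples of P until we hit Q = (4, 4):
  1P = (1, 1)
  2P = (0, 3)
  3P = (3, 3)
  4P = (4, 3)
  5P = (4, 4)
Match found at i = 5.

k = 5


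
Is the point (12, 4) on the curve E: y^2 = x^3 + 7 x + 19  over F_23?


Check whether y^2 = x^3 + 7 x + 19 (mod 23) for (x, y) = (12, 4).
LHS: y^2 = 4^2 mod 23 = 16
RHS: x^3 + 7 x + 19 = 12^3 + 7*12 + 19 mod 23 = 14
LHS != RHS

No, not on the curve


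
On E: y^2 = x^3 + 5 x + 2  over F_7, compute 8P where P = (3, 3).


k = 8 = 1000_2 (binary, LSB first: 0001)
Double-and-add from P = (3, 3):
  bit 0 = 0: acc unchanged = O
  bit 1 = 0: acc unchanged = O
  bit 2 = 0: acc unchanged = O
  bit 3 = 1: acc = O + (3, 4) = (3, 4)

8P = (3, 4)


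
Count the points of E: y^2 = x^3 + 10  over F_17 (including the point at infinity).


For each x in F_17, count y with y^2 = x^3 + 0 x + 10 mod 17:
  x = 2: RHS = 1, y in [1, 16]  -> 2 point(s)
  x = 5: RHS = 16, y in [4, 13]  -> 2 point(s)
  x = 7: RHS = 13, y in [8, 9]  -> 2 point(s)
  x = 9: RHS = 8, y in [5, 12]  -> 2 point(s)
  x = 11: RHS = 15, y in [7, 10]  -> 2 point(s)
  x = 12: RHS = 4, y in [2, 15]  -> 2 point(s)
  x = 14: RHS = 0, y in [0]  -> 1 point(s)
  x = 15: RHS = 2, y in [6, 11]  -> 2 point(s)
  x = 16: RHS = 9, y in [3, 14]  -> 2 point(s)
Affine points: 17. Add the point at infinity: total = 18.

#E(F_17) = 18


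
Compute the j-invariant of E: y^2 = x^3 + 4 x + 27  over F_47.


Delta = -16(4 a^3 + 27 b^2) mod 47 = 12
-1728 * (4 a)^3 = -1728 * (4*4)^3 mod 47 = 30
j = 30 * 12^(-1) mod 47 = 26

j = 26 (mod 47)


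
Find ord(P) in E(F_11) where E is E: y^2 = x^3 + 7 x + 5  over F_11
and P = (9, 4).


Compute successive multiples of P until we hit O:
  1P = (9, 4)
  2P = (5, 0)
  3P = (9, 7)
  4P = O

ord(P) = 4


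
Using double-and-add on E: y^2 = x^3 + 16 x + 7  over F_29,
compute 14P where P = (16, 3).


k = 14 = 1110_2 (binary, LSB first: 0111)
Double-and-add from P = (16, 3):
  bit 0 = 0: acc unchanged = O
  bit 1 = 1: acc = O + (22, 25) = (22, 25)
  bit 2 = 1: acc = (22, 25) + (10, 6) = (13, 11)
  bit 3 = 1: acc = (13, 11) + (0, 6) = (11, 21)

14P = (11, 21)


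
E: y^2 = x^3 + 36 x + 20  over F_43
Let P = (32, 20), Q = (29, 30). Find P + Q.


P != Q, so use the chord formula.
s = (y2 - y1) / (x2 - x1) = (10) / (40) mod 43 = 11
x3 = s^2 - x1 - x2 mod 43 = 11^2 - 32 - 29 = 17
y3 = s (x1 - x3) - y1 mod 43 = 11 * (32 - 17) - 20 = 16

P + Q = (17, 16)


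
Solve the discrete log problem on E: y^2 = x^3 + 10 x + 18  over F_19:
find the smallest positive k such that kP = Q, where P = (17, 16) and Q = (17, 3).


Enumerate multiples of P until we hit Q = (17, 3):
  1P = (17, 16)
  2P = (9, 18)
  3P = (18, 8)
  4P = (10, 4)
  5P = (12, 17)
  6P = (6, 16)
  7P = (15, 3)
  8P = (15, 16)
  9P = (6, 3)
  10P = (12, 2)
  11P = (10, 15)
  12P = (18, 11)
  13P = (9, 1)
  14P = (17, 3)
Match found at i = 14.

k = 14


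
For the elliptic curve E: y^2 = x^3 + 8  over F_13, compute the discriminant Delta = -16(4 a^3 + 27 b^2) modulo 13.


4 a^3 + 27 b^2 = 4*0^3 + 27*8^2 = 0 + 1728 = 1728
Delta = -16 * (1728) = -27648
Delta mod 13 = 3

Delta = 3 (mod 13)


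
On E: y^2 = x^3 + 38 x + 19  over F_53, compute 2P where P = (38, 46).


Doubling: s = (3 x1^2 + a) / (2 y1)
s = (3*38^2 + 38) / (2*46) mod 53 = 21
x3 = s^2 - 2 x1 mod 53 = 21^2 - 2*38 = 47
y3 = s (x1 - x3) - y1 mod 53 = 21 * (38 - 47) - 46 = 30

2P = (47, 30)


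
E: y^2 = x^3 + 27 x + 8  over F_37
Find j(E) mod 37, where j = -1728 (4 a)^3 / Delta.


Delta = -16(4 a^3 + 27 b^2) mod 37 = 18
-1728 * (4 a)^3 = -1728 * (4*27)^3 mod 37 = 36
j = 36 * 18^(-1) mod 37 = 2

j = 2 (mod 37)


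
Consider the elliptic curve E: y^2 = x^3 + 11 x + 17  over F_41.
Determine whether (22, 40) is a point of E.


Check whether y^2 = x^3 + 11 x + 17 (mod 41) for (x, y) = (22, 40).
LHS: y^2 = 40^2 mod 41 = 1
RHS: x^3 + 11 x + 17 = 22^3 + 11*22 + 17 mod 41 = 1
LHS = RHS

Yes, on the curve


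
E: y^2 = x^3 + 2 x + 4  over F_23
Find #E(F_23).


For each x in F_23, count y with y^2 = x^3 + 2 x + 4 mod 23:
  x = 0: RHS = 4, y in [2, 21]  -> 2 point(s)
  x = 2: RHS = 16, y in [4, 19]  -> 2 point(s)
  x = 5: RHS = 1, y in [1, 22]  -> 2 point(s)
  x = 6: RHS = 2, y in [5, 18]  -> 2 point(s)
  x = 7: RHS = 16, y in [4, 19]  -> 2 point(s)
  x = 8: RHS = 3, y in [7, 16]  -> 2 point(s)
  x = 10: RHS = 12, y in [9, 14]  -> 2 point(s)
  x = 11: RHS = 0, y in [0]  -> 1 point(s)
  x = 12: RHS = 8, y in [10, 13]  -> 2 point(s)
  x = 14: RHS = 16, y in [4, 19]  -> 2 point(s)
  x = 17: RHS = 6, y in [11, 12]  -> 2 point(s)
  x = 19: RHS = 1, y in [1, 22]  -> 2 point(s)
  x = 22: RHS = 1, y in [1, 22]  -> 2 point(s)
Affine points: 25. Add the point at infinity: total = 26.

#E(F_23) = 26


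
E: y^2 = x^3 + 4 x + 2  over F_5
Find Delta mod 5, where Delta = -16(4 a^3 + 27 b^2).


4 a^3 + 27 b^2 = 4*4^3 + 27*2^2 = 256 + 108 = 364
Delta = -16 * (364) = -5824
Delta mod 5 = 1

Delta = 1 (mod 5)


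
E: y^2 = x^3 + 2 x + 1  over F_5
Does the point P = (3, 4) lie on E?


Check whether y^2 = x^3 + 2 x + 1 (mod 5) for (x, y) = (3, 4).
LHS: y^2 = 4^2 mod 5 = 1
RHS: x^3 + 2 x + 1 = 3^3 + 2*3 + 1 mod 5 = 4
LHS != RHS

No, not on the curve


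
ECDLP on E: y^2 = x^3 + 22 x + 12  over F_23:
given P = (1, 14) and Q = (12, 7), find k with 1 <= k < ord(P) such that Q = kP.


Enumerate multiples of P until we hit Q = (12, 7):
  1P = (1, 14)
  2P = (0, 14)
  3P = (22, 9)
  4P = (12, 16)
  5P = (3, 17)
  6P = (4, 16)
  7P = (21, 11)
  8P = (2, 8)
  9P = (10, 17)
  10P = (7, 7)
  11P = (17, 20)
  12P = (17, 3)
  13P = (7, 16)
  14P = (10, 6)
  15P = (2, 15)
  16P = (21, 12)
  17P = (4, 7)
  18P = (3, 6)
  19P = (12, 7)
Match found at i = 19.

k = 19


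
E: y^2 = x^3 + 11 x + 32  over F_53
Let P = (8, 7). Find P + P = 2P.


Doubling: s = (3 x1^2 + a) / (2 y1)
s = (3*8^2 + 11) / (2*7) mod 53 = 41
x3 = s^2 - 2 x1 mod 53 = 41^2 - 2*8 = 22
y3 = s (x1 - x3) - y1 mod 53 = 41 * (8 - 22) - 7 = 2

2P = (22, 2)


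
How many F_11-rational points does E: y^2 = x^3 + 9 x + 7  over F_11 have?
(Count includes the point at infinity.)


For each x in F_11, count y with y^2 = x^3 + 9 x + 7 mod 11:
  x = 2: RHS = 0, y in [0]  -> 1 point(s)
  x = 5: RHS = 1, y in [1, 10]  -> 2 point(s)
  x = 9: RHS = 3, y in [5, 6]  -> 2 point(s)
Affine points: 5. Add the point at infinity: total = 6.

#E(F_11) = 6


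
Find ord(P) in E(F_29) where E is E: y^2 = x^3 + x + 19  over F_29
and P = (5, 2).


Compute successive multiples of P until we hit O:
  1P = (5, 2)
  2P = (3, 7)
  3P = (20, 21)
  4P = (27, 3)
  5P = (13, 24)
  6P = (24, 11)
  7P = (4, 0)
  8P = (24, 18)
  ... (continuing to 14P)
  14P = O

ord(P) = 14


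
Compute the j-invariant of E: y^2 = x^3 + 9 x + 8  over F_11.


Delta = -16(4 a^3 + 27 b^2) mod 11 = 1
-1728 * (4 a)^3 = -1728 * (4*9)^3 mod 11 = 6
j = 6 * 1^(-1) mod 11 = 6

j = 6 (mod 11)


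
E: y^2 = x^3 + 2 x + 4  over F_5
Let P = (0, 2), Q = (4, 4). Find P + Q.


P != Q, so use the chord formula.
s = (y2 - y1) / (x2 - x1) = (2) / (4) mod 5 = 3
x3 = s^2 - x1 - x2 mod 5 = 3^2 - 0 - 4 = 0
y3 = s (x1 - x3) - y1 mod 5 = 3 * (0 - 0) - 2 = 3

P + Q = (0, 3)


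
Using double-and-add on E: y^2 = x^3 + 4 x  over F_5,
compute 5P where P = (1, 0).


k = 5 = 101_2 (binary, LSB first: 101)
Double-and-add from P = (1, 0):
  bit 0 = 1: acc = O + (1, 0) = (1, 0)
  bit 1 = 0: acc unchanged = (1, 0)
  bit 2 = 1: acc = (1, 0) + O = (1, 0)

5P = (1, 0)


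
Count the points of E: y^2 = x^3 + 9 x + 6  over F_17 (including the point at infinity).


For each x in F_17, count y with y^2 = x^3 + 9 x + 6 mod 17:
  x = 1: RHS = 16, y in [4, 13]  -> 2 point(s)
  x = 2: RHS = 15, y in [7, 10]  -> 2 point(s)
  x = 3: RHS = 9, y in [3, 14]  -> 2 point(s)
  x = 4: RHS = 4, y in [2, 15]  -> 2 point(s)
  x = 6: RHS = 4, y in [2, 15]  -> 2 point(s)
  x = 7: RHS = 4, y in [2, 15]  -> 2 point(s)
  x = 9: RHS = 0, y in [0]  -> 1 point(s)
  x = 10: RHS = 8, y in [5, 12]  -> 2 point(s)
  x = 11: RHS = 8, y in [5, 12]  -> 2 point(s)
  x = 13: RHS = 8, y in [5, 12]  -> 2 point(s)
  x = 16: RHS = 13, y in [8, 9]  -> 2 point(s)
Affine points: 21. Add the point at infinity: total = 22.

#E(F_17) = 22


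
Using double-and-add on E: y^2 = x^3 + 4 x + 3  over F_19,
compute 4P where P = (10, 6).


k = 4 = 100_2 (binary, LSB first: 001)
Double-and-add from P = (10, 6):
  bit 0 = 0: acc unchanged = O
  bit 1 = 0: acc unchanged = O
  bit 2 = 1: acc = O + (3, 2) = (3, 2)

4P = (3, 2)


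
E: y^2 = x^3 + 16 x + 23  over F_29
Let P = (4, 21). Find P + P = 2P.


Doubling: s = (3 x1^2 + a) / (2 y1)
s = (3*4^2 + 16) / (2*21) mod 29 = 25
x3 = s^2 - 2 x1 mod 29 = 25^2 - 2*4 = 8
y3 = s (x1 - x3) - y1 mod 29 = 25 * (4 - 8) - 21 = 24

2P = (8, 24)


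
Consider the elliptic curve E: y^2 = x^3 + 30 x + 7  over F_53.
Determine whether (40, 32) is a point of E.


Check whether y^2 = x^3 + 30 x + 7 (mod 53) for (x, y) = (40, 32).
LHS: y^2 = 32^2 mod 53 = 17
RHS: x^3 + 30 x + 7 = 40^3 + 30*40 + 7 mod 53 = 17
LHS = RHS

Yes, on the curve


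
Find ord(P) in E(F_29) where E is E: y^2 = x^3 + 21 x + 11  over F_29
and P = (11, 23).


Compute successive multiples of P until we hit O:
  1P = (11, 23)
  2P = (16, 21)
  3P = (1, 2)
  4P = (13, 25)
  5P = (6, 11)
  6P = (5, 3)
  7P = (8, 16)
  8P = (9, 1)
  ... (continuing to 21P)
  21P = O

ord(P) = 21


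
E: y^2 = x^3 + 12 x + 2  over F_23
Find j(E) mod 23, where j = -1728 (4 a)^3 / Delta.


Delta = -16(4 a^3 + 27 b^2) mod 23 = 12
-1728 * (4 a)^3 = -1728 * (4*12)^3 mod 23 = 22
j = 22 * 12^(-1) mod 23 = 21

j = 21 (mod 23)


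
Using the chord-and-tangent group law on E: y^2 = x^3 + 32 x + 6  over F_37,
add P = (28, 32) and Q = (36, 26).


P != Q, so use the chord formula.
s = (y2 - y1) / (x2 - x1) = (31) / (8) mod 37 = 27
x3 = s^2 - x1 - x2 mod 37 = 27^2 - 28 - 36 = 36
y3 = s (x1 - x3) - y1 mod 37 = 27 * (28 - 36) - 32 = 11

P + Q = (36, 11)


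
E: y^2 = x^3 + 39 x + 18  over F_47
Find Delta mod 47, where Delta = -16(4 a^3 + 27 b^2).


4 a^3 + 27 b^2 = 4*39^3 + 27*18^2 = 237276 + 8748 = 246024
Delta = -16 * (246024) = -3936384
Delta mod 47 = 7

Delta = 7 (mod 47)


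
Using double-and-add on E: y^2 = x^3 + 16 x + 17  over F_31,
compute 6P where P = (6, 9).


k = 6 = 110_2 (binary, LSB first: 011)
Double-and-add from P = (6, 9):
  bit 0 = 0: acc unchanged = O
  bit 1 = 1: acc = O + (19, 22) = (19, 22)
  bit 2 = 1: acc = (19, 22) + (7, 10) = (6, 22)

6P = (6, 22)


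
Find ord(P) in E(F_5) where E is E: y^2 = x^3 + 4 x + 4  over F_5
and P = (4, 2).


Compute successive multiples of P until we hit O:
  1P = (4, 2)
  2P = (1, 2)
  3P = (0, 3)
  4P = (2, 0)
  5P = (0, 2)
  6P = (1, 3)
  7P = (4, 3)
  8P = O

ord(P) = 8


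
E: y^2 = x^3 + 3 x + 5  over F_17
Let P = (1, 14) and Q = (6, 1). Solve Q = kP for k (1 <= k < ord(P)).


Enumerate multiples of P until we hit Q = (6, 1):
  1P = (1, 14)
  2P = (16, 1)
  3P = (4, 9)
  4P = (11, 14)
  5P = (5, 3)
  6P = (9, 8)
  7P = (15, 5)
  8P = (10, 10)
  9P = (2, 11)
  10P = (6, 1)
Match found at i = 10.

k = 10


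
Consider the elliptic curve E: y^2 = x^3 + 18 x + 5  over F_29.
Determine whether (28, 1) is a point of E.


Check whether y^2 = x^3 + 18 x + 5 (mod 29) for (x, y) = (28, 1).
LHS: y^2 = 1^2 mod 29 = 1
RHS: x^3 + 18 x + 5 = 28^3 + 18*28 + 5 mod 29 = 15
LHS != RHS

No, not on the curve


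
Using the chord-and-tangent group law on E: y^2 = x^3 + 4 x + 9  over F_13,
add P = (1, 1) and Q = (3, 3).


P != Q, so use the chord formula.
s = (y2 - y1) / (x2 - x1) = (2) / (2) mod 13 = 1
x3 = s^2 - x1 - x2 mod 13 = 1^2 - 1 - 3 = 10
y3 = s (x1 - x3) - y1 mod 13 = 1 * (1 - 10) - 1 = 3

P + Q = (10, 3)


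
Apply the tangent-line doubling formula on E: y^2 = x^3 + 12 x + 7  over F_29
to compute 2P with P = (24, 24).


Doubling: s = (3 x1^2 + a) / (2 y1)
s = (3*24^2 + 12) / (2*24) mod 29 = 0
x3 = s^2 - 2 x1 mod 29 = 0^2 - 2*24 = 10
y3 = s (x1 - x3) - y1 mod 29 = 0 * (24 - 10) - 24 = 5

2P = (10, 5)


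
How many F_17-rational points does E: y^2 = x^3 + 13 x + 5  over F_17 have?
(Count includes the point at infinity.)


For each x in F_17, count y with y^2 = x^3 + 13 x + 5 mod 17:
  x = 1: RHS = 2, y in [6, 11]  -> 2 point(s)
  x = 4: RHS = 2, y in [6, 11]  -> 2 point(s)
  x = 5: RHS = 8, y in [5, 12]  -> 2 point(s)
  x = 8: RHS = 9, y in [3, 14]  -> 2 point(s)
  x = 9: RHS = 1, y in [1, 16]  -> 2 point(s)
  x = 10: RHS = 13, y in [8, 9]  -> 2 point(s)
  x = 11: RHS = 0, y in [0]  -> 1 point(s)
  x = 12: RHS = 2, y in [6, 11]  -> 2 point(s)
  x = 13: RHS = 8, y in [5, 12]  -> 2 point(s)
  x = 16: RHS = 8, y in [5, 12]  -> 2 point(s)
Affine points: 19. Add the point at infinity: total = 20.

#E(F_17) = 20


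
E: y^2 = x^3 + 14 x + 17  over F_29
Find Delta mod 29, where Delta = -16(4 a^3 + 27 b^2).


4 a^3 + 27 b^2 = 4*14^3 + 27*17^2 = 10976 + 7803 = 18779
Delta = -16 * (18779) = -300464
Delta mod 29 = 5

Delta = 5 (mod 29)
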